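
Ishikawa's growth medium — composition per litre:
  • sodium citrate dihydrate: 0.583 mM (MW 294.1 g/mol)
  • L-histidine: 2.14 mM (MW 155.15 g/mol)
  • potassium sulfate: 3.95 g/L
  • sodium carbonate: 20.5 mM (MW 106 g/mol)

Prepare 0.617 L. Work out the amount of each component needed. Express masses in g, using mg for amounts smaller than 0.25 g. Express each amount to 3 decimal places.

sodium citrate dihydrate 105.791 mg; L-histidine 204.857 mg; potassium sulfate 2.437 g; sodium carbonate 1.341 g

Scale factor relative to 1 L: 0.617.
sodium citrate dihydrate: 0.583 mmol/L × 294.1 mg/mmol × 0.617 L = 105.791 mg
L-histidine: 2.14 mmol/L × 155.15 mg/mmol × 0.617 L = 204.857 mg
potassium sulfate: 3.95 g/L × 0.617 L = 2.437 g
sodium carbonate: 20.5 mmol/L × 106 g/mol × 0.617 L ÷ 1000 = 1.341 g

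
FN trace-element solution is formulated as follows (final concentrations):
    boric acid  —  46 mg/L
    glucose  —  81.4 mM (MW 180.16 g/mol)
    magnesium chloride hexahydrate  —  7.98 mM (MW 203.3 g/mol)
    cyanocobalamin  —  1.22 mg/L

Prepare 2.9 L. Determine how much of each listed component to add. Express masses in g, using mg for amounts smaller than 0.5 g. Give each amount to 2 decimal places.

boric acid 133.40 mg; glucose 42.53 g; magnesium chloride hexahydrate 4.70 g; cyanocobalamin 3.54 mg

Scale factor relative to 1 L: 2.9.
boric acid: 46 mg/L × 2.9 L = 133.40 mg
glucose: 81.4 mmol/L × 180.16 g/mol × 2.9 L ÷ 1000 = 42.53 g
magnesium chloride hexahydrate: 7.98 mmol/L × 203.3 g/mol × 2.9 L ÷ 1000 = 4.70 g
cyanocobalamin: 1.22 mg/L × 2.9 L = 3.54 mg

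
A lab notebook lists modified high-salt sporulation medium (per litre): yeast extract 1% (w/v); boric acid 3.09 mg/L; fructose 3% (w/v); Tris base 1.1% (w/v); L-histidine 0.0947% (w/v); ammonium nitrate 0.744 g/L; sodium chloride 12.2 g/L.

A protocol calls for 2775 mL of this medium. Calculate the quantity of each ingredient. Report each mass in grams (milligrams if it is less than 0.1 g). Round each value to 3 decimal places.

Working volume: 2775 mL = 2.775 L.
yeast extract: 1 g per 100 mL × 2775 mL ÷ 100 = 27.750 g
boric acid: 3.09 mg/L × 2.775 L = 8.575 mg
fructose: 3 g per 100 mL × 2775 mL ÷ 100 = 83.250 g
Tris base: 1.1 g per 100 mL × 2775 mL ÷ 100 = 30.525 g
L-histidine: 0.0947 g per 100 mL × 2775 mL ÷ 100 = 2.628 g
ammonium nitrate: 0.744 g/L × 2.775 L = 2.065 g
sodium chloride: 12.2 g/L × 2.775 L = 33.855 g

yeast extract 27.750 g; boric acid 8.575 mg; fructose 83.250 g; Tris base 30.525 g; L-histidine 2.628 g; ammonium nitrate 2.065 g; sodium chloride 33.855 g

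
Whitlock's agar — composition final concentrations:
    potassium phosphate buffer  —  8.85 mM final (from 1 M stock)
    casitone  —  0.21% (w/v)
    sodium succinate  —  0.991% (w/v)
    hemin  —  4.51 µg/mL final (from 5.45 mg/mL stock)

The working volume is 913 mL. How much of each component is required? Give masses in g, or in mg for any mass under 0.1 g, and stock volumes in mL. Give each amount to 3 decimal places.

potassium phosphate buffer 8.080 mL; casitone 1.917 g; sodium succinate 9.048 g; hemin 0.756 mL

Scale factor relative to 1 L: 0.913.
potassium phosphate buffer: C1V1 = C2V2 → 8.85 mM × 913 mL ÷ 1000 mM = 8.080 mL
casitone: 0.21% w/v = 2.1 g/L → 2.1 × 0.913 L = 1.917 g
sodium succinate: 0.991 g per 100 mL × 913 mL ÷ 100 = 9.048 g
hemin: V = C2·V2/C1 = 4.51 µg/mL × 913 mL ÷ 5450 µg/mL = 0.756 mL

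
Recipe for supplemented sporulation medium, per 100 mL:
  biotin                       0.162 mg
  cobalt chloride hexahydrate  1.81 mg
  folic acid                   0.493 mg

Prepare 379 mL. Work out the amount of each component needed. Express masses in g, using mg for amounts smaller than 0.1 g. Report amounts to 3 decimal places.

Scale factor = 379 mL / 100 mL = 3.79.
biotin: 0.162 mg × (379 mL / 100 mL) = 0.614 mg
cobalt chloride hexahydrate: 1.81 mg × (379 mL / 100 mL) = 6.860 mg
folic acid: 0.493 mg × (379 mL / 100 mL) = 1.868 mg

biotin 0.614 mg; cobalt chloride hexahydrate 6.860 mg; folic acid 1.868 mg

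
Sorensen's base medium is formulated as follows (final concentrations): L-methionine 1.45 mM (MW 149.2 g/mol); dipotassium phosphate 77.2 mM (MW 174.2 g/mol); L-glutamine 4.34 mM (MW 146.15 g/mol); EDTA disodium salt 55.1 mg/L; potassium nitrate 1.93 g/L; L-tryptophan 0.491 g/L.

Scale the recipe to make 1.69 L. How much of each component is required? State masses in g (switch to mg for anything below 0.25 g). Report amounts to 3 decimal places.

Working volume: 1.69 L.
L-methionine: 1.45 mmol/L × 149.2 g/mol × 1.69 L ÷ 1000 = 0.366 g
dipotassium phosphate: 77.2 mmol/L × 174.2 g/mol × 1.69 L ÷ 1000 = 22.728 g
L-glutamine: 4.34 mmol/L × 146.15 g/mol × 1.69 L ÷ 1000 = 1.072 g
EDTA disodium salt: 55.1 mg/L × 1.69 L = 93.119 mg
potassium nitrate: 1.93 g/L × 1.69 L = 3.262 g
L-tryptophan: 0.491 g/L × 1.69 L = 0.830 g

L-methionine 0.366 g; dipotassium phosphate 22.728 g; L-glutamine 1.072 g; EDTA disodium salt 93.119 mg; potassium nitrate 3.262 g; L-tryptophan 0.830 g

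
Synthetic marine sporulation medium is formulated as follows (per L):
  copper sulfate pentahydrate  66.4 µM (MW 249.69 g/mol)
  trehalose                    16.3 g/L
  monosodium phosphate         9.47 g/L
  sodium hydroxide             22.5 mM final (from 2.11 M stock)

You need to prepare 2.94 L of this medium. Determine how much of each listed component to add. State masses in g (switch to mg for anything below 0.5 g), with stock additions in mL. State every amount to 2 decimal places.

copper sulfate pentahydrate 48.74 mg; trehalose 47.92 g; monosodium phosphate 27.84 g; sodium hydroxide 31.35 mL

Scale factor relative to 1 L: 2.94.
copper sulfate pentahydrate: 66.4 µmol/L × 249.69 g/mol × 2.94 L ÷ 1000 = 48.74 mg
trehalose: 16.3 g/L × 2.94 L = 47.92 g
monosodium phosphate: 9.47 g/L × 2.94 L = 27.84 g
sodium hydroxide: C1V1 = C2V2 → 22.5 mM × 2940 mL ÷ 2110 mM = 31.35 mL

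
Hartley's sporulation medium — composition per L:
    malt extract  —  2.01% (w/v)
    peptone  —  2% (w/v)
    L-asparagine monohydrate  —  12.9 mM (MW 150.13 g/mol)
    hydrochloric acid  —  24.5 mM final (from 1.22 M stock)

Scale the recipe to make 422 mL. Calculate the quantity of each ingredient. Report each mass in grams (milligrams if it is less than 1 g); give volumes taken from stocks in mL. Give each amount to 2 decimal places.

Working volume: 422 mL = 0.422 L.
malt extract: 2.01% w/v = 20.1 g/L → 20.1 × 0.422 L = 8.48 g
peptone: 2% w/v = 20 g/L → 20 × 0.422 L = 8.44 g
L-asparagine monohydrate: 12.9 mmol/L × 150.13 mg/mmol × 0.422 L = 817.28 mg
hydrochloric acid: V = C2·V2/C1 = 24.5 mM × 422 mL ÷ 1220 mM = 8.47 mL

malt extract 8.48 g; peptone 8.44 g; L-asparagine monohydrate 817.28 mg; hydrochloric acid 8.47 mL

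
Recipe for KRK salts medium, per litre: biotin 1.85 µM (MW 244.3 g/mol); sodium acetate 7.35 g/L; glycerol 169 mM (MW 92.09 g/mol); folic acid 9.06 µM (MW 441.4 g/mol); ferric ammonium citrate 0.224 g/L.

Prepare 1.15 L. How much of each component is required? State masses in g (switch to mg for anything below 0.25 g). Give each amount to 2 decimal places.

Scale factor relative to 1 L: 1.15.
biotin: 1.85 µmol/L × 244.3 g/mol × 1.15 L ÷ 1000 = 0.52 mg
sodium acetate: 7.35 g/L × 1.15 L = 8.45 g
glycerol: 169 mmol/L × 92.09 g/mol × 1.15 L ÷ 1000 = 17.90 g
folic acid: 9.06 µmol/L × 441.4 g/mol × 1.15 L ÷ 1000 = 4.60 mg
ferric ammonium citrate: 0.224 g/L × 1.15 L = 0.26 g

biotin 0.52 mg; sodium acetate 8.45 g; glycerol 17.90 g; folic acid 4.60 mg; ferric ammonium citrate 0.26 g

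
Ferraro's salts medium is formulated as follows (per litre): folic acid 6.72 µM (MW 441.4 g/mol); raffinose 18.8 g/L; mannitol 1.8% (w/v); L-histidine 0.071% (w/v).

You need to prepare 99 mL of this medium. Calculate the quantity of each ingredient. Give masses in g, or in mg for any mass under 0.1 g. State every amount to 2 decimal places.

folic acid 0.29 mg; raffinose 1.86 g; mannitol 1.78 g; L-histidine 70.29 mg

Working volume: 99 mL = 0.099 L.
folic acid: 6.72 µmol/L × 441.4 g/mol × 0.099 L ÷ 1000 = 0.29 mg
raffinose: 18.8 g/L × 0.099 L = 1.86 g
mannitol: 1.8 g per 100 mL × 99 mL ÷ 100 = 1.78 g
L-histidine: 0.071% w/v = 0.71 g/L → 0.71 × 0.099 L = 0.07029 g = 70.29 mg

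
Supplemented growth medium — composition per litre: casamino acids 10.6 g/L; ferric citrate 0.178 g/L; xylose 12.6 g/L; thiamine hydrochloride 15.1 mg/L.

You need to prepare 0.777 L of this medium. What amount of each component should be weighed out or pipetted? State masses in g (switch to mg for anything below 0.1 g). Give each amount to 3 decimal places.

casamino acids 8.236 g; ferric citrate 0.138 g; xylose 9.790 g; thiamine hydrochloride 11.733 mg

Scale factor relative to 1 L: 0.777.
casamino acids: 10.6 g/L × 0.777 L = 8.236 g
ferric citrate: 0.178 g/L × 0.777 L = 0.138 g
xylose: 12.6 g/L × 0.777 L = 9.790 g
thiamine hydrochloride: 15.1 mg/L × 0.777 L = 11.733 mg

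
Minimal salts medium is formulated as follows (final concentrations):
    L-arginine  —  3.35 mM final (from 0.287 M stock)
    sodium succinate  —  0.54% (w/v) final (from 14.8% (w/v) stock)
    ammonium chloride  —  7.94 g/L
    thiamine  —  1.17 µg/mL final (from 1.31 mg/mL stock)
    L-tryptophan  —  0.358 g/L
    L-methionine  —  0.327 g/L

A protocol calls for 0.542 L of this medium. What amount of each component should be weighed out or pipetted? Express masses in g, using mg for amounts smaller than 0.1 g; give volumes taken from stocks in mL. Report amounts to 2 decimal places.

L-arginine 6.33 mL; sodium succinate 19.78 mL; ammonium chloride 4.30 g; thiamine 0.48 mL; L-tryptophan 0.19 g; L-methionine 0.18 g

Working volume: 0.542 L.
L-arginine: V = C2·V2/C1 = 3.35 mM × 542 mL ÷ 287 mM = 6.33 mL
sodium succinate: C1V1 = C2V2 → 0.54% ÷ 14.8% × 542 mL = 19.78 mL
ammonium chloride: 7.94 g/L × 0.542 L = 4.30 g
thiamine: C1V1 = C2V2 → 1.17 µg/mL × 542 mL ÷ 1310 µg/mL = 0.48 mL
L-tryptophan: 0.358 g/L × 0.542 L = 0.19 g
L-methionine: 0.327 g/L × 0.542 L = 0.18 g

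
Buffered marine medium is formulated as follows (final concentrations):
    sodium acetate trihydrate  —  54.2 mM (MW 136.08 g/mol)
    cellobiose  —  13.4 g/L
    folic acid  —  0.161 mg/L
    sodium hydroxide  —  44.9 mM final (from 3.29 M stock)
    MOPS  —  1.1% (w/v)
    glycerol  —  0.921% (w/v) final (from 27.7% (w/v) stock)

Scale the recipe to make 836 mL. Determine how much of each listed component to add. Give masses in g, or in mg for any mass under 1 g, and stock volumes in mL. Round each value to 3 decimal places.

sodium acetate trihydrate 6.166 g; cellobiose 11.202 g; folic acid 0.135 mg; sodium hydroxide 11.409 mL; MOPS 9.196 g; glycerol 27.796 mL

Target volume = 836 mL = 0.836 L.
sodium acetate trihydrate: 54.2 mmol/L × 136.08 g/mol × 0.836 L ÷ 1000 = 6.166 g
cellobiose: 13.4 g/L × 0.836 L = 11.202 g
folic acid: 0.161 mg/L × 0.836 L = 0.135 mg
sodium hydroxide: C1V1 = C2V2 → 44.9 mM × 836 mL ÷ 3290 mM = 11.409 mL
MOPS: 1.1 g per 100 mL × 836 mL ÷ 100 = 9.196 g
glycerol: C1V1 = C2V2 → 0.921% ÷ 27.7% × 836 mL = 27.796 mL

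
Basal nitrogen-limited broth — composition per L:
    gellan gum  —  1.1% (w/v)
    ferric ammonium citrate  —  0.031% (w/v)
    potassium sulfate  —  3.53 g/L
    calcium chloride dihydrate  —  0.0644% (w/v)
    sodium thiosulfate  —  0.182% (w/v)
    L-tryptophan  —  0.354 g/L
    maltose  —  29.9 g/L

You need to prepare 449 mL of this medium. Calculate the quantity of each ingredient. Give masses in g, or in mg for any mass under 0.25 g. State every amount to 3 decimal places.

gellan gum 4.939 g; ferric ammonium citrate 139.190 mg; potassium sulfate 1.585 g; calcium chloride dihydrate 0.289 g; sodium thiosulfate 0.817 g; L-tryptophan 158.946 mg; maltose 13.425 g

Scale factor relative to 1 L: 0.449.
gellan gum: 1.1 g per 100 mL × 449 mL ÷ 100 = 4.939 g
ferric ammonium citrate: 0.031 g per 100 mL × 449 mL ÷ 100 = 0.13919 g = 139.190 mg
potassium sulfate: 3.53 g/L × 0.449 L = 1.585 g
calcium chloride dihydrate: 0.0644 g per 100 mL × 449 mL ÷ 100 = 0.289 g
sodium thiosulfate: 0.182% w/v = 1.82 g/L → 1.82 × 0.449 L = 0.817 g
L-tryptophan: 0.354 g/L × 0.449 L = 0.158946 g = 158.946 mg
maltose: 29.9 g/L × 0.449 L = 13.425 g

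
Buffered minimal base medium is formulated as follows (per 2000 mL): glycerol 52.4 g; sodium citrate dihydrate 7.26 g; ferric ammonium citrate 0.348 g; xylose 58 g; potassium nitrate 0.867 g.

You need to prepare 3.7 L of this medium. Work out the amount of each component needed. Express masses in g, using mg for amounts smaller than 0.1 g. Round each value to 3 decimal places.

Scale factor = 3700 mL / 2000 mL = 1.85.
glycerol: 52.4 g × (3700 mL / 2000 mL) = 96.940 g
sodium citrate dihydrate: 7.26 g × (3700 mL / 2000 mL) = 13.431 g
ferric ammonium citrate: 0.348 g × (3700 mL / 2000 mL) = 0.644 g
xylose: 58 g × (3700 mL / 2000 mL) = 107.300 g
potassium nitrate: 0.867 g × (3700 mL / 2000 mL) = 1.604 g

glycerol 96.940 g; sodium citrate dihydrate 13.431 g; ferric ammonium citrate 0.644 g; xylose 107.300 g; potassium nitrate 1.604 g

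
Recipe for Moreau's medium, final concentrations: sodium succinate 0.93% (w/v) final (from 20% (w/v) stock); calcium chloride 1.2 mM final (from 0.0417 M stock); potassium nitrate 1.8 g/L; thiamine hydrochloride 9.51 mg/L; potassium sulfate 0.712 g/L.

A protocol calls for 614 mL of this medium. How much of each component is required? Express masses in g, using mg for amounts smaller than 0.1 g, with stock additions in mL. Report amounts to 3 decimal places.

Target volume = 614 mL = 0.614 L.
sodium succinate: V = C2·V2/C1 = 0.93% ÷ 20% × 614 mL = 28.551 mL
calcium chloride: C1V1 = C2V2 → 1.2 mM × 614 mL ÷ 41.7 mM = 17.669 mL
potassium nitrate: 1.8 g/L × 0.614 L = 1.105 g
thiamine hydrochloride: 9.51 mg/L × 0.614 L = 5.839 mg
potassium sulfate: 0.712 g/L × 0.614 L = 0.437 g

sodium succinate 28.551 mL; calcium chloride 17.669 mL; potassium nitrate 1.105 g; thiamine hydrochloride 5.839 mg; potassium sulfate 0.437 g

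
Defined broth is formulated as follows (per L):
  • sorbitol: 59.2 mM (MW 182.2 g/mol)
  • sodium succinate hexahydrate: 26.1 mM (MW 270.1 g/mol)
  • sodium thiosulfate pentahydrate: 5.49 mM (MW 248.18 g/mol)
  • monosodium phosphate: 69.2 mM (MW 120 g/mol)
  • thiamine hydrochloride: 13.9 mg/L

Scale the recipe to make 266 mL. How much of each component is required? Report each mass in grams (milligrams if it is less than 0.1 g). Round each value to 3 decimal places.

sorbitol 2.869 g; sodium succinate hexahydrate 1.875 g; sodium thiosulfate pentahydrate 0.362 g; monosodium phosphate 2.209 g; thiamine hydrochloride 3.697 mg

Scale factor relative to 1 L: 0.266.
sorbitol: 59.2 mmol/L × 182.2 g/mol × 0.266 L ÷ 1000 = 2.869 g
sodium succinate hexahydrate: 26.1 mmol/L × 270.1 g/mol × 0.266 L ÷ 1000 = 1.875 g
sodium thiosulfate pentahydrate: 5.49 mmol/L × 248.18 g/mol × 0.266 L ÷ 1000 = 0.362 g
monosodium phosphate: 69.2 mmol/L × 120 g/mol × 0.266 L ÷ 1000 = 2.209 g
thiamine hydrochloride: 13.9 mg/L × 0.266 L = 3.697 mg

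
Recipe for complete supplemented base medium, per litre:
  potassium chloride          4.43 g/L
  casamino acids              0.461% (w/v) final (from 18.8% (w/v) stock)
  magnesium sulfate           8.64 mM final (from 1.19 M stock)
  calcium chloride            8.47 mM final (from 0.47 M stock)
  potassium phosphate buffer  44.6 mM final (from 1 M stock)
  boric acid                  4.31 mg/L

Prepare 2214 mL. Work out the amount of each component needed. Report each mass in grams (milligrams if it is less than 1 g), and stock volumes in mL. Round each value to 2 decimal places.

Working volume: 2214 mL = 2.214 L.
potassium chloride: 4.43 g/L × 2.214 L = 9.81 g
casamino acids: C1V1 = C2V2 → 0.461% ÷ 18.8% × 2214 mL = 54.29 mL
magnesium sulfate: dilute stock: 8.64 mM × 2214 mL ÷ 1190 mM = 16.07 mL
calcium chloride: C1V1 = C2V2 → 8.47 mM × 2214 mL ÷ 470 mM = 39.90 mL
potassium phosphate buffer: V = C2·V2/C1 = 44.6 mM × 2214 mL ÷ 1000 mM = 98.74 mL
boric acid: 4.31 mg/L × 2.214 L = 9.54 mg

potassium chloride 9.81 g; casamino acids 54.29 mL; magnesium sulfate 16.07 mL; calcium chloride 39.90 mL; potassium phosphate buffer 98.74 mL; boric acid 9.54 mg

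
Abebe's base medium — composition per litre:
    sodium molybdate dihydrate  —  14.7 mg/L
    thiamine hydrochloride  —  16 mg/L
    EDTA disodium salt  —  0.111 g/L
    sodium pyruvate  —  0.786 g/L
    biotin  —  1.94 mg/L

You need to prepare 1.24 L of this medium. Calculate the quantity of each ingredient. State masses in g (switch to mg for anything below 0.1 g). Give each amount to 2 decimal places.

Working volume: 1.24 L.
sodium molybdate dihydrate: 14.7 mg/L × 1.24 L = 18.23 mg
thiamine hydrochloride: 16 mg/L × 1.24 L = 19.84 mg
EDTA disodium salt: 0.111 g/L × 1.24 L = 0.14 g
sodium pyruvate: 0.786 g/L × 1.24 L = 0.97 g
biotin: 1.94 mg/L × 1.24 L = 2.41 mg

sodium molybdate dihydrate 18.23 mg; thiamine hydrochloride 19.84 mg; EDTA disodium salt 0.14 g; sodium pyruvate 0.97 g; biotin 2.41 mg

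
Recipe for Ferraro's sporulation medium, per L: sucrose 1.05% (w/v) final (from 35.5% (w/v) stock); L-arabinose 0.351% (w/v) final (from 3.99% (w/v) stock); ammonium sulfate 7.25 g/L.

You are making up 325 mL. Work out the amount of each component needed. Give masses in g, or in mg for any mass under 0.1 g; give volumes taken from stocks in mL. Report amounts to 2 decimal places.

sucrose 9.61 mL; L-arabinose 28.59 mL; ammonium sulfate 2.36 g

Scale factor relative to 1 L: 0.325.
sucrose: V = C2·V2/C1 = 1.05% ÷ 35.5% × 325 mL = 9.61 mL
L-arabinose: V = C2·V2/C1 = 0.351% ÷ 3.99% × 325 mL = 28.59 mL
ammonium sulfate: 7.25 g/L × 0.325 L = 2.36 g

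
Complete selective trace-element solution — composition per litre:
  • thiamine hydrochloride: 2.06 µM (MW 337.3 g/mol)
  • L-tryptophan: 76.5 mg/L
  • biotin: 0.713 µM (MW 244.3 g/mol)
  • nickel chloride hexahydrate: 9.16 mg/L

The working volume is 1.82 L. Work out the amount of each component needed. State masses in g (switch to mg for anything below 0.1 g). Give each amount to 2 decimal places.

thiamine hydrochloride 1.26 mg; L-tryptophan 0.14 g; biotin 0.32 mg; nickel chloride hexahydrate 16.67 mg

Working volume: 1.82 L.
thiamine hydrochloride: 2.06 µmol/L × 337.3 g/mol × 1.82 L ÷ 1000 = 1.26 mg
L-tryptophan: 76.5 mg/L × 1.82 L = 139.23 mg = 0.14 g
biotin: 0.713 µmol/L × 244.3 g/mol × 1.82 L ÷ 1000 = 0.32 mg
nickel chloride hexahydrate: 9.16 mg/L × 1.82 L = 16.67 mg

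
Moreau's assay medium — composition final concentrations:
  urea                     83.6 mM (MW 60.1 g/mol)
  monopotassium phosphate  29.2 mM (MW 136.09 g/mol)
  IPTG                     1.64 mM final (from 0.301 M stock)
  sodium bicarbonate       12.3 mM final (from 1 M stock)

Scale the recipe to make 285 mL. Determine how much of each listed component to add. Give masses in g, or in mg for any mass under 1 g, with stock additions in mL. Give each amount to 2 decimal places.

urea 1.43 g; monopotassium phosphate 1.13 g; IPTG 1.55 mL; sodium bicarbonate 3.51 mL

Target volume = 285 mL = 0.285 L.
urea: 83.6 mmol/L × 60.1 g/mol × 0.285 L ÷ 1000 = 1.43 g
monopotassium phosphate: 29.2 mmol/L × 136.09 g/mol × 0.285 L ÷ 1000 = 1.13 g
IPTG: V = C2·V2/C1 = 1.64 mM × 285 mL ÷ 301 mM = 1.55 mL
sodium bicarbonate: C1V1 = C2V2 → 12.3 mM × 285 mL ÷ 1000 mM = 3.51 mL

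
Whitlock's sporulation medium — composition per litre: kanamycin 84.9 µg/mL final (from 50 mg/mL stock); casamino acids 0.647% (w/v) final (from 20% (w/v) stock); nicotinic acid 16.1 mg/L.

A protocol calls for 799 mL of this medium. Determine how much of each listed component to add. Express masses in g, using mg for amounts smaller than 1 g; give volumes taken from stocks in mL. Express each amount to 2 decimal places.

kanamycin 1.36 mL; casamino acids 25.85 mL; nicotinic acid 12.86 mg

Target volume = 799 mL = 0.799 L.
kanamycin: V = C2·V2/C1 = 84.9 µg/mL × 799 mL ÷ 50000 µg/mL = 1.36 mL
casamino acids: V = C2·V2/C1 = 0.647% ÷ 20% × 799 mL = 25.85 mL
nicotinic acid: 16.1 mg/L × 0.799 L = 12.86 mg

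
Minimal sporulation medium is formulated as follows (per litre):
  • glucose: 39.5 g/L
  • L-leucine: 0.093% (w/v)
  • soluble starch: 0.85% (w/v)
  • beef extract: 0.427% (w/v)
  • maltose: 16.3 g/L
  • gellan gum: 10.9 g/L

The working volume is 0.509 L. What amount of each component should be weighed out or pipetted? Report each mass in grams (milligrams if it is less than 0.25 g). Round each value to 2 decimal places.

glucose 20.11 g; L-leucine 0.47 g; soluble starch 4.33 g; beef extract 2.17 g; maltose 8.30 g; gellan gum 5.55 g

Working volume: 0.509 L.
glucose: 39.5 g/L × 0.509 L = 20.11 g
L-leucine: 0.093% w/v = 0.93 g/L → 0.93 × 0.509 L = 0.47 g
soluble starch: 0.85% w/v = 8.5 g/L → 8.5 × 0.509 L = 4.33 g
beef extract: 0.427 g per 100 mL × 509 mL ÷ 100 = 2.17 g
maltose: 16.3 g/L × 0.509 L = 8.30 g
gellan gum: 10.9 g/L × 0.509 L = 5.55 g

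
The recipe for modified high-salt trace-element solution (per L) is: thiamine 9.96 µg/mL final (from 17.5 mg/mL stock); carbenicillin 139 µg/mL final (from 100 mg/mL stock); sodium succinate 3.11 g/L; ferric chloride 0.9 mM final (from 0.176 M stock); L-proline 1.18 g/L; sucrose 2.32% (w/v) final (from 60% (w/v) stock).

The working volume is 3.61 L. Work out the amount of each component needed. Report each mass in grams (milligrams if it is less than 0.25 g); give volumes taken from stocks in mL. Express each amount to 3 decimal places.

thiamine 2.055 mL; carbenicillin 5.018 mL; sodium succinate 11.227 g; ferric chloride 18.460 mL; L-proline 4.260 g; sucrose 139.587 mL

Working volume: 3.61 L.
thiamine: V = C2·V2/C1 = 9.96 µg/mL × 3610 mL ÷ 17500 µg/mL = 2.055 mL
carbenicillin: C1V1 = C2V2 → 139 µg/mL × 3610 mL ÷ 100000 µg/mL = 5.018 mL
sodium succinate: 3.11 g/L × 3.61 L = 11.227 g
ferric chloride: C1V1 = C2V2 → 0.9 mM × 3610 mL ÷ 176 mM = 18.460 mL
L-proline: 1.18 g/L × 3.61 L = 4.260 g
sucrose: V = C2·V2/C1 = 2.32% ÷ 60% × 3610 mL = 139.587 mL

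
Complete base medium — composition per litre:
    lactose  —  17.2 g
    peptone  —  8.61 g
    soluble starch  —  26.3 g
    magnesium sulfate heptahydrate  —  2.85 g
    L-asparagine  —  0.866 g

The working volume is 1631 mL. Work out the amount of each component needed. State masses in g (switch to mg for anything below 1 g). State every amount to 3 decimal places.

Ratio of target to recipe volume: 1631 / 1000 = 1.631.
lactose: 17.2 g × (1631 mL / 1000 mL) = 28.053 g
peptone: 8.61 g × (1631 mL / 1000 mL) = 14.043 g
soluble starch: 26.3 g × (1631 mL / 1000 mL) = 42.895 g
magnesium sulfate heptahydrate: 2.85 g × (1631 mL / 1000 mL) = 4.648 g
L-asparagine: 0.866 g × (1631 mL / 1000 mL) = 1.412 g

lactose 28.053 g; peptone 14.043 g; soluble starch 42.895 g; magnesium sulfate heptahydrate 4.648 g; L-asparagine 1.412 g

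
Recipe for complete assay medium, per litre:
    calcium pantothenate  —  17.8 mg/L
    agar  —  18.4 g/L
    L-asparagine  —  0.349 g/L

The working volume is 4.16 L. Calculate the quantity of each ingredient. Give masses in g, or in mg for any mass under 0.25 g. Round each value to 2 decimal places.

calcium pantothenate 74.05 mg; agar 76.54 g; L-asparagine 1.45 g

Scale factor relative to 1 L: 4.16.
calcium pantothenate: 17.8 mg/L × 4.16 L = 74.05 mg
agar: 18.4 g/L × 4.16 L = 76.54 g
L-asparagine: 0.349 g/L × 4.16 L = 1.45 g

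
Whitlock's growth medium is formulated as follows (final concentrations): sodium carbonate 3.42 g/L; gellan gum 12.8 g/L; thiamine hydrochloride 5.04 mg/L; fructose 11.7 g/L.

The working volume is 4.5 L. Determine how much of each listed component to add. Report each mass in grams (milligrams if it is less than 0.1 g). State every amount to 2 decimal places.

sodium carbonate 15.39 g; gellan gum 57.60 g; thiamine hydrochloride 22.68 mg; fructose 52.65 g

Working volume: 4.5 L.
sodium carbonate: 3.42 g/L × 4.5 L = 15.39 g
gellan gum: 12.8 g/L × 4.5 L = 57.60 g
thiamine hydrochloride: 5.04 mg/L × 4.5 L = 22.68 mg
fructose: 11.7 g/L × 4.5 L = 52.65 g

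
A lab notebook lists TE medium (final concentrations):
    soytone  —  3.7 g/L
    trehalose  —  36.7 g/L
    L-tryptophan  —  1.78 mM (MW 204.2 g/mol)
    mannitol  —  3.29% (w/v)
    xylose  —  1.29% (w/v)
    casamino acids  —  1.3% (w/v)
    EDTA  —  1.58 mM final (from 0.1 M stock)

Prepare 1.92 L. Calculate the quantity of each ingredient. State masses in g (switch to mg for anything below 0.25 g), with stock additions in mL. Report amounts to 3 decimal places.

soytone 7.104 g; trehalose 70.464 g; L-tryptophan 0.698 g; mannitol 63.168 g; xylose 24.768 g; casamino acids 24.960 g; EDTA 30.336 mL

Scale factor relative to 1 L: 1.92.
soytone: 3.7 g/L × 1.92 L = 7.104 g
trehalose: 36.7 g/L × 1.92 L = 70.464 g
L-tryptophan: 1.78 mmol/L × 204.2 g/mol × 1.92 L ÷ 1000 = 0.698 g
mannitol: 3.29% w/v = 32.9 g/L → 32.9 × 1.92 L = 63.168 g
xylose: 1.29 g per 100 mL × 1920 mL ÷ 100 = 24.768 g
casamino acids: 1.3% w/v = 13 g/L → 13 × 1.92 L = 24.960 g
EDTA: V = C2·V2/C1 = 1.58 mM × 1920 mL ÷ 100 mM = 30.336 mL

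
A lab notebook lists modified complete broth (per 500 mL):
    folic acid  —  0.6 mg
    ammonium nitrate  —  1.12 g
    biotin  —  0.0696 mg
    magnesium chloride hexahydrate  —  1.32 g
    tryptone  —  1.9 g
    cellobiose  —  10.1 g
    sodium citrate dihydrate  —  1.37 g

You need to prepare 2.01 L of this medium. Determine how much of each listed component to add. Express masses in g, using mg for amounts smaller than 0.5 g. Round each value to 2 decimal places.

folic acid 2.41 mg; ammonium nitrate 4.50 g; biotin 0.28 mg; magnesium chloride hexahydrate 5.31 g; tryptone 7.64 g; cellobiose 40.60 g; sodium citrate dihydrate 5.51 g

Scale factor = 2010 mL / 500 mL = 4.02.
folic acid: 0.6 mg × (2010 mL / 500 mL) = 2.41 mg
ammonium nitrate: 1.12 g × (2010 mL / 500 mL) = 4.50 g
biotin: 0.0696 mg × (2010 mL / 500 mL) = 0.28 mg
magnesium chloride hexahydrate: 1.32 g × (2010 mL / 500 mL) = 5.31 g
tryptone: 1.9 g × (2010 mL / 500 mL) = 7.64 g
cellobiose: 10.1 g × (2010 mL / 500 mL) = 40.60 g
sodium citrate dihydrate: 1.37 g × (2010 mL / 500 mL) = 5.51 g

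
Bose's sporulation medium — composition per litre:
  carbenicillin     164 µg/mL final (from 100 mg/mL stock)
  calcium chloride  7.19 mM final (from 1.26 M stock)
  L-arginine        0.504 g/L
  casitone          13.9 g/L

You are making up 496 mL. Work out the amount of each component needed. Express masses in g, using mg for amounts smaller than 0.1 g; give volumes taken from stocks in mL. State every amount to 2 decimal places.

carbenicillin 0.81 mL; calcium chloride 2.83 mL; L-arginine 0.25 g; casitone 6.89 g

Target volume = 496 mL = 0.496 L.
carbenicillin: C1V1 = C2V2 → 164 µg/mL × 496 mL ÷ 100000 µg/mL = 0.81 mL
calcium chloride: V = C2·V2/C1 = 7.19 mM × 496 mL ÷ 1260 mM = 2.83 mL
L-arginine: 0.504 g/L × 0.496 L = 0.25 g
casitone: 13.9 g/L × 0.496 L = 6.89 g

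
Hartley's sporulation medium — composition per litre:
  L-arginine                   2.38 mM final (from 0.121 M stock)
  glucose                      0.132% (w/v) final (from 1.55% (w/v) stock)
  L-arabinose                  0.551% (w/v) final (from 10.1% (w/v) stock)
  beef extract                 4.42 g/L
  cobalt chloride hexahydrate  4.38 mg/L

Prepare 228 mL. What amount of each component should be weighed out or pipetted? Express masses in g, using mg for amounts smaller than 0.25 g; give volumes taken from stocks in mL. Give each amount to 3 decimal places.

L-arginine 4.485 mL; glucose 19.417 mL; L-arabinose 12.438 mL; beef extract 1.008 g; cobalt chloride hexahydrate 0.999 mg

Scale factor relative to 1 L: 0.228.
L-arginine: V = C2·V2/C1 = 2.38 mM × 228 mL ÷ 121 mM = 4.485 mL
glucose: dilute stock: 0.132% ÷ 1.55% × 228 mL = 19.417 mL
L-arabinose: V = C2·V2/C1 = 0.551% ÷ 10.1% × 228 mL = 12.438 mL
beef extract: 4.42 g/L × 0.228 L = 1.008 g
cobalt chloride hexahydrate: 4.38 mg/L × 0.228 L = 0.999 mg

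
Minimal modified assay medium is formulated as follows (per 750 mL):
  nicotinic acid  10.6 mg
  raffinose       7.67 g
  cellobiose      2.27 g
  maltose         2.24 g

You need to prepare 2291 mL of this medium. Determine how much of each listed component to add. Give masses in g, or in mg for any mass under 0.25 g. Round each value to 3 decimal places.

Ratio of target to recipe volume: 2291 / 750 = 3.05467.
nicotinic acid: 10.6 mg × (2291 mL / 750 mL) = 32.379 mg
raffinose: 7.67 g × (2291 mL / 750 mL) = 23.429 g
cellobiose: 2.27 g × (2291 mL / 750 mL) = 6.934 g
maltose: 2.24 g × (2291 mL / 750 mL) = 6.842 g

nicotinic acid 32.379 mg; raffinose 23.429 g; cellobiose 6.934 g; maltose 6.842 g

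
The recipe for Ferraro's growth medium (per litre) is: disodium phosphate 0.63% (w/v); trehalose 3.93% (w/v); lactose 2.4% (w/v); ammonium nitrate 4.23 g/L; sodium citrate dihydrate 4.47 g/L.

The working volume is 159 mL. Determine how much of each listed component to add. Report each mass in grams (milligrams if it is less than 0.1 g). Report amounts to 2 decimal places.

Scale factor relative to 1 L: 0.159.
disodium phosphate: 0.63% w/v = 6.3 g/L → 6.3 × 0.159 L = 1.00 g
trehalose: 3.93% w/v = 39.3 g/L → 39.3 × 0.159 L = 6.25 g
lactose: 2.4% w/v = 24 g/L → 24 × 0.159 L = 3.82 g
ammonium nitrate: 4.23 g/L × 0.159 L = 0.67 g
sodium citrate dihydrate: 4.47 g/L × 0.159 L = 0.71 g

disodium phosphate 1.00 g; trehalose 6.25 g; lactose 3.82 g; ammonium nitrate 0.67 g; sodium citrate dihydrate 0.71 g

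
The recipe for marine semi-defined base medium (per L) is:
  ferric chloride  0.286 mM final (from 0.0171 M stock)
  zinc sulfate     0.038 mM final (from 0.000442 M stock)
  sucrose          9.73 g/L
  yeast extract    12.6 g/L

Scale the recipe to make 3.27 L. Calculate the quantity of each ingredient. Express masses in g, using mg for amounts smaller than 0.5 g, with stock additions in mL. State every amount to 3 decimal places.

Working volume: 3.27 L.
ferric chloride: C1V1 = C2V2 → 0.286 mM × 3270 mL ÷ 17.1 mM = 54.691 mL
zinc sulfate: dilute stock: 0.038 mM × 3270 mL ÷ 0.442 mM = 281.131 mL
sucrose: 9.73 g/L × 3.27 L = 31.817 g
yeast extract: 12.6 g/L × 3.27 L = 41.202 g

ferric chloride 54.691 mL; zinc sulfate 281.131 mL; sucrose 31.817 g; yeast extract 41.202 g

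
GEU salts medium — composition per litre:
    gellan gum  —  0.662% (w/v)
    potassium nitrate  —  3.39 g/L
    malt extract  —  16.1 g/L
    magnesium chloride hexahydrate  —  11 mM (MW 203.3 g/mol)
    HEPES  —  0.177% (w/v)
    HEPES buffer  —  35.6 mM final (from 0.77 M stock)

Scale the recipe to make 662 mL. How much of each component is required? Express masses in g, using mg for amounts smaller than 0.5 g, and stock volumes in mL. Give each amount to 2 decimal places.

Scale factor relative to 1 L: 0.662.
gellan gum: 0.662 g per 100 mL × 662 mL ÷ 100 = 4.38 g
potassium nitrate: 3.39 g/L × 0.662 L = 2.24 g
malt extract: 16.1 g/L × 0.662 L = 10.66 g
magnesium chloride hexahydrate: 11 mmol/L × 203.3 g/mol × 0.662 L ÷ 1000 = 1.48 g
HEPES: 0.177 g per 100 mL × 662 mL ÷ 100 = 1.17 g
HEPES buffer: V = C2·V2/C1 = 35.6 mM × 662 mL ÷ 770 mM = 30.61 mL

gellan gum 4.38 g; potassium nitrate 2.24 g; malt extract 10.66 g; magnesium chloride hexahydrate 1.48 g; HEPES 1.17 g; HEPES buffer 30.61 mL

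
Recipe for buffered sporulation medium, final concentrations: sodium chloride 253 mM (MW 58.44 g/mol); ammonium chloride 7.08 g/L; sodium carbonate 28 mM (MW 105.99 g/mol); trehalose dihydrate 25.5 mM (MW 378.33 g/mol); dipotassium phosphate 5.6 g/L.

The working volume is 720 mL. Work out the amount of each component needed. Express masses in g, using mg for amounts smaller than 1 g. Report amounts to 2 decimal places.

sodium chloride 10.65 g; ammonium chloride 5.10 g; sodium carbonate 2.14 g; trehalose dihydrate 6.95 g; dipotassium phosphate 4.03 g

Scale factor relative to 1 L: 0.72.
sodium chloride: 253 mmol/L × 58.44 g/mol × 0.72 L ÷ 1000 = 10.65 g
ammonium chloride: 7.08 g/L × 0.72 L = 5.10 g
sodium carbonate: 28 mmol/L × 105.99 g/mol × 0.72 L ÷ 1000 = 2.14 g
trehalose dihydrate: 25.5 mmol/L × 378.33 g/mol × 0.72 L ÷ 1000 = 6.95 g
dipotassium phosphate: 5.6 g/L × 0.72 L = 4.03 g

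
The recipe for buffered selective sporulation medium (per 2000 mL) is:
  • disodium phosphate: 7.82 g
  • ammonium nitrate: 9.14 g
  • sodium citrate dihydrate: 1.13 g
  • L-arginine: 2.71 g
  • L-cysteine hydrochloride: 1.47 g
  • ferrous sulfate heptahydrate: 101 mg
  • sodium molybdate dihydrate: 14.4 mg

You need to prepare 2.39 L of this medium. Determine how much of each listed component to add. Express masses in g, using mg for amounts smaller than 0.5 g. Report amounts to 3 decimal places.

disodium phosphate 9.345 g; ammonium nitrate 10.922 g; sodium citrate dihydrate 1.350 g; L-arginine 3.238 g; L-cysteine hydrochloride 1.757 g; ferrous sulfate heptahydrate 120.695 mg; sodium molybdate dihydrate 17.208 mg

Ratio of target to recipe volume: 2390 / 2000 = 1.195.
disodium phosphate: 7.82 g × (2390 mL / 2000 mL) = 9.345 g
ammonium nitrate: 9.14 g × (2390 mL / 2000 mL) = 10.922 g
sodium citrate dihydrate: 1.13 g × (2390 mL / 2000 mL) = 1.350 g
L-arginine: 2.71 g × (2390 mL / 2000 mL) = 3.238 g
L-cysteine hydrochloride: 1.47 g × (2390 mL / 2000 mL) = 1.757 g
ferrous sulfate heptahydrate: 101 mg × (2390 mL / 2000 mL) = 120.695 mg
sodium molybdate dihydrate: 14.4 mg × (2390 mL / 2000 mL) = 17.208 mg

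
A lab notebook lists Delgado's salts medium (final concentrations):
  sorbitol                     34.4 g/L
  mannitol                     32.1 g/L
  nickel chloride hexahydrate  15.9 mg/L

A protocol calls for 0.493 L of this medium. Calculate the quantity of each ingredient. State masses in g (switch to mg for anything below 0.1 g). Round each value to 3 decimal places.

Scale factor relative to 1 L: 0.493.
sorbitol: 34.4 g/L × 0.493 L = 16.959 g
mannitol: 32.1 g/L × 0.493 L = 15.825 g
nickel chloride hexahydrate: 15.9 mg/L × 0.493 L = 7.839 mg

sorbitol 16.959 g; mannitol 15.825 g; nickel chloride hexahydrate 7.839 mg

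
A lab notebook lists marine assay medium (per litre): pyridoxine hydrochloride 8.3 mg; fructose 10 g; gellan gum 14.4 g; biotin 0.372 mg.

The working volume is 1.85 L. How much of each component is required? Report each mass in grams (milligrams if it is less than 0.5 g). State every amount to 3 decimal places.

pyridoxine hydrochloride 15.355 mg; fructose 18.500 g; gellan gum 26.640 g; biotin 0.688 mg

Scale factor = 1850 mL / 1000 mL = 1.85.
pyridoxine hydrochloride: 8.3 mg × (1850 mL / 1000 mL) = 15.355 mg
fructose: 10 g × (1850 mL / 1000 mL) = 18.500 g
gellan gum: 14.4 g × (1850 mL / 1000 mL) = 26.640 g
biotin: 0.372 mg × (1850 mL / 1000 mL) = 0.688 mg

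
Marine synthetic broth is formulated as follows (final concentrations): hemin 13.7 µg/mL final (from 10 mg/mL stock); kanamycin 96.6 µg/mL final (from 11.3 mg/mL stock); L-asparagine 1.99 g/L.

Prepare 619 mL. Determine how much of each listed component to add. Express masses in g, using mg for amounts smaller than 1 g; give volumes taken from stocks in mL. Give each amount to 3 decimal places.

Target volume = 619 mL = 0.619 L.
hemin: dilute stock: 13.7 µg/mL × 619 mL ÷ 10000 µg/mL = 0.848 mL
kanamycin: dilute stock: 96.6 µg/mL × 619 mL ÷ 11300 µg/mL = 5.292 mL
L-asparagine: 1.99 g/L × 0.619 L = 1.232 g

hemin 0.848 mL; kanamycin 5.292 mL; L-asparagine 1.232 g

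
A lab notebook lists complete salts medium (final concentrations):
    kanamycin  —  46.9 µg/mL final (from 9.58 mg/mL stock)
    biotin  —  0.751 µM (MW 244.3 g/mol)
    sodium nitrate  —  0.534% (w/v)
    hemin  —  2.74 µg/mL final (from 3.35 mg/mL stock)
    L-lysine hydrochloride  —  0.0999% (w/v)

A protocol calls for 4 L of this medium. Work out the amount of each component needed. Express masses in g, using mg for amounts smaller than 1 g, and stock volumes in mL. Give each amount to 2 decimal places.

kanamycin 19.58 mL; biotin 0.73 mg; sodium nitrate 21.36 g; hemin 3.27 mL; L-lysine hydrochloride 4.00 g

Scale factor relative to 1 L: 4.
kanamycin: dilute stock: 46.9 µg/mL × 4000 mL ÷ 9580 µg/mL = 19.58 mL
biotin: 0.751 µmol/L × 244.3 g/mol × 4 L ÷ 1000 = 0.73 mg
sodium nitrate: 0.534 g per 100 mL × 4000 mL ÷ 100 = 21.36 g
hemin: V = C2·V2/C1 = 2.74 µg/mL × 4000 mL ÷ 3350 µg/mL = 3.27 mL
L-lysine hydrochloride: 0.0999% w/v = 0.999 g/L → 0.999 × 4 L = 4.00 g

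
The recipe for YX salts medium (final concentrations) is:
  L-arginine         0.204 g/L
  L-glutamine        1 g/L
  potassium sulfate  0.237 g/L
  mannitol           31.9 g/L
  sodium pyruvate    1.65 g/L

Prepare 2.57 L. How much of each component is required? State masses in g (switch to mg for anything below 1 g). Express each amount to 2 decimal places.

L-arginine 524.28 mg; L-glutamine 2.57 g; potassium sulfate 609.09 mg; mannitol 81.98 g; sodium pyruvate 4.24 g

Working volume: 2.57 L.
L-arginine: 0.204 g/L × 2.57 L = 0.52428 g = 524.28 mg
L-glutamine: 1 g/L × 2.57 L = 2.57 g
potassium sulfate: 0.237 g/L × 2.57 L = 0.60909 g = 609.09 mg
mannitol: 31.9 g/L × 2.57 L = 81.98 g
sodium pyruvate: 1.65 g/L × 2.57 L = 4.24 g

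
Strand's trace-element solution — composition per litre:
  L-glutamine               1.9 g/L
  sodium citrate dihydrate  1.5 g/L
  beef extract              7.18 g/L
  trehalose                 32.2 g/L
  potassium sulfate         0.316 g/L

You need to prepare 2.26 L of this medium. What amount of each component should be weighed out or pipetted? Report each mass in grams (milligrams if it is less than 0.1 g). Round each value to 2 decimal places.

Scale factor relative to 1 L: 2.26.
L-glutamine: 1.9 g/L × 2.26 L = 4.29 g
sodium citrate dihydrate: 1.5 g/L × 2.26 L = 3.39 g
beef extract: 7.18 g/L × 2.26 L = 16.23 g
trehalose: 32.2 g/L × 2.26 L = 72.77 g
potassium sulfate: 0.316 g/L × 2.26 L = 0.71 g

L-glutamine 4.29 g; sodium citrate dihydrate 3.39 g; beef extract 16.23 g; trehalose 72.77 g; potassium sulfate 0.71 g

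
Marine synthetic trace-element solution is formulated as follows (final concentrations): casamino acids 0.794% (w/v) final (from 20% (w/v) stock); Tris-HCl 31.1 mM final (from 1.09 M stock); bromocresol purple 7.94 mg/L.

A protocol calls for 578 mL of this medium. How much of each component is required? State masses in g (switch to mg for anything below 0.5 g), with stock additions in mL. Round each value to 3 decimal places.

casamino acids 22.947 mL; Tris-HCl 16.492 mL; bromocresol purple 4.589 mg

Scale factor relative to 1 L: 0.578.
casamino acids: C1V1 = C2V2 → 0.794% ÷ 20% × 578 mL = 22.947 mL
Tris-HCl: dilute stock: 31.1 mM × 578 mL ÷ 1090 mM = 16.492 mL
bromocresol purple: 7.94 mg/L × 0.578 L = 4.589 mg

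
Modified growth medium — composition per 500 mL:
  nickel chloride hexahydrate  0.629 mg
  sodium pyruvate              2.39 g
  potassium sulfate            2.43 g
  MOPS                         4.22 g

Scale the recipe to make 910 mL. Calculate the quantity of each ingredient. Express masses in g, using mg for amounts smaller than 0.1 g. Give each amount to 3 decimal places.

Ratio of target to recipe volume: 910 / 500 = 1.82.
nickel chloride hexahydrate: 0.629 mg × (910 mL / 500 mL) = 1.145 mg
sodium pyruvate: 2.39 g × (910 mL / 500 mL) = 4.350 g
potassium sulfate: 2.43 g × (910 mL / 500 mL) = 4.423 g
MOPS: 4.22 g × (910 mL / 500 mL) = 7.680 g

nickel chloride hexahydrate 1.145 mg; sodium pyruvate 4.350 g; potassium sulfate 4.423 g; MOPS 7.680 g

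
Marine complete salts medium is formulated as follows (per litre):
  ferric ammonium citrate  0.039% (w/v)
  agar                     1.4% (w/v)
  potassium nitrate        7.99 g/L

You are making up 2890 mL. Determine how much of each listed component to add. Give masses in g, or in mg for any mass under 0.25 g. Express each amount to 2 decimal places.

Working volume: 2890 mL = 2.89 L.
ferric ammonium citrate: 0.039 g per 100 mL × 2890 mL ÷ 100 = 1.13 g
agar: 1.4 g per 100 mL × 2890 mL ÷ 100 = 40.46 g
potassium nitrate: 7.99 g/L × 2.89 L = 23.09 g

ferric ammonium citrate 1.13 g; agar 40.46 g; potassium nitrate 23.09 g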